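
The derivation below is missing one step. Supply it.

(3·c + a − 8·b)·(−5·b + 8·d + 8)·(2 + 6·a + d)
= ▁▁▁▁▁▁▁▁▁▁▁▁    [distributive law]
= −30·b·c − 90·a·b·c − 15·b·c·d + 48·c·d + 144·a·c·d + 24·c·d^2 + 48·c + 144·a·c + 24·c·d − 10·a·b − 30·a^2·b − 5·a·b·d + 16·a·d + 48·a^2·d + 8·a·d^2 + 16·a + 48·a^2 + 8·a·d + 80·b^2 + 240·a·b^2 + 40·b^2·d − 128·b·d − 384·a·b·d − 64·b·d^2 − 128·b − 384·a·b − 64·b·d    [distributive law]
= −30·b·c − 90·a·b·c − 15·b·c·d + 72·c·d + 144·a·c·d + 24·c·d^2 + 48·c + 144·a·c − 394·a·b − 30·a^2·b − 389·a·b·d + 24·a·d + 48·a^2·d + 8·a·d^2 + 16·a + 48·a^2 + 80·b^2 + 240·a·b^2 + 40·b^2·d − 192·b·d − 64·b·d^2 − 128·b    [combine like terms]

By distributive law:

(−15·b·c + 24·c·d + 24·c − 5·a·b + 8·a·d + 8·a + 40·b^2 − 64·b·d − 64·b)·(2 + 6·a + d)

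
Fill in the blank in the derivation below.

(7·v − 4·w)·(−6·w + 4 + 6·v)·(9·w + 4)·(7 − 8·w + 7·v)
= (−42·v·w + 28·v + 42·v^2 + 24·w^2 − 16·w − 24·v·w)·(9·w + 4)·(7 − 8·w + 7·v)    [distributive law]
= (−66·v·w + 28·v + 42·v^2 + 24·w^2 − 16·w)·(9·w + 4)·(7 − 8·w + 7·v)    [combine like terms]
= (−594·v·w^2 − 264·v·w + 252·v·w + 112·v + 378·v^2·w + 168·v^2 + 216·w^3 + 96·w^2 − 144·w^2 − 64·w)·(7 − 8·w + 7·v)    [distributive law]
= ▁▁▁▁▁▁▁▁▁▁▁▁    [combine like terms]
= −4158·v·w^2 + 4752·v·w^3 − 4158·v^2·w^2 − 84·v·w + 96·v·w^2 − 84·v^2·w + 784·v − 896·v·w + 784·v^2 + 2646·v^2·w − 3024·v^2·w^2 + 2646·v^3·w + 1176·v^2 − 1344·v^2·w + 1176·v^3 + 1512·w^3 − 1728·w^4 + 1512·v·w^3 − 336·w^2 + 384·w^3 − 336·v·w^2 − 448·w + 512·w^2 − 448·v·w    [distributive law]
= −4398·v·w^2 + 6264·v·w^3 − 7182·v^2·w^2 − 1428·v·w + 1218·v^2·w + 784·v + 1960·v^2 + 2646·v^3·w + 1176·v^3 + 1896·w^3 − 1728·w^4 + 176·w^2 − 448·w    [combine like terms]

By combine like terms:

(−594·v·w^2 − 12·v·w + 112·v + 378·v^2·w + 168·v^2 + 216·w^3 − 48·w^2 − 64·w)·(7 − 8·w + 7·v)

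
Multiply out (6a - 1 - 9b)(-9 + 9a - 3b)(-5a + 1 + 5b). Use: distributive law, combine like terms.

369a^2 - 108a - 834ab - 270a^3 + 765a^2b - 630ab^2 + 9 + 129b + 447b^2 + 135b^3

(6a - 1 - 9b)(-9 + 9a - 3b)(-5a + 1 + 5b)
= (-54a + 54a^2 - 18ab + 9 - 9a + 3b + 81b - 81ab + 27b^2)(-5a + 1 + 5b)    [distributive law]
= (-63a + 54a^2 - 99ab + 9 + 84b + 27b^2)(-5a + 1 + 5b)    [combine like terms]
= 315a^2 - 63a - 315ab - 270a^3 + 54a^2 + 270a^2b + 495a^2b - 99ab - 495ab^2 - 45a + 9 + 45b - 420ab + 84b + 420b^2 - 135ab^2 + 27b^2 + 135b^3    [distributive law]
= 369a^2 - 108a - 834ab - 270a^3 + 765a^2b - 630ab^2 + 9 + 129b + 447b^2 + 135b^3    [combine like terms]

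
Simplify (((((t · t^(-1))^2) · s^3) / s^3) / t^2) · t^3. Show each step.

(((((t · t^(-1))^2) · s^3) / s^3) / t^2) · t^3
= (((((t^2) · ((t^(-1))^2)) · s^3) / s^3) / t^2) · t^3    [power of a product]
= ((((t^2 · t^(-2)) · s^3) / s^3) / t^2) · t^3    [power of a power]
= (((t^0 · s^3) / s^3) / t^2) · t^3    [product of powers]
= t    [quotient of powers; product of powers]

t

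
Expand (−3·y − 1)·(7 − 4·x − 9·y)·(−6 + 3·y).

(−3·y − 1)·(7 − 4·x − 9·y)·(−6 + 3·y)
= (−21·y + 12·x·y + 27·y² − 7 + 4·x + 9·y)·(−6 + 3·y)    [distributive law]
= (−12·y + 12·x·y + 27·y² − 7 + 4·x)·(−6 + 3·y)    [combine like terms]
= 72·y − 36·y² − 72·x·y + 36·x·y² − 162·y² + 81·y³ + 42 − 21·y − 24·x + 12·x·y    [distributive law]
= 51·y − 198·y² − 60·x·y + 36·x·y² + 81·y³ + 42 − 24·x    [combine like terms]

51·y − 198·y² − 60·x·y + 36·x·y² + 81·y³ + 42 − 24·x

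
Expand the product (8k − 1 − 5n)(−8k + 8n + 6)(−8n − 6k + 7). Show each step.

(8k − 1 − 5n)(−8k + 8n + 6)(−8n − 6k + 7)
= (−64k^2 + 64kn + 48k + 8k − 8n − 6 + 40kn − 40n^2 − 30n)(−8n − 6k + 7)    [distributive law]
= (−64k^2 + 104kn + 56k − 38n − 6 − 40n^2)(−8n − 6k + 7)    [combine like terms]
= 512k^2n + 384k^3 − 448k^2 − 832kn^2 − 624k^2n + 728kn − 448kn − 336k^2 + 392k + 304n^2 + 228kn − 266n + 48n + 36k − 42 + 320n^3 + 240kn^2 − 280n^2    [distributive law]
= −112k^2n + 384k^3 − 784k^2 − 592kn^2 + 508kn + 428k + 24n^2 − 218n − 42 + 320n^3    [combine like terms]

−112k^2n + 384k^3 − 784k^2 − 592kn^2 + 508kn + 428k + 24n^2 − 218n − 42 + 320n^3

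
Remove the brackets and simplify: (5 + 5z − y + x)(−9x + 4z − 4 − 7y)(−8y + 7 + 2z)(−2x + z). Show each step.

−812x²y + 1076xyz + 686x² − 263xz + 707x²z − 665xz² + 114xy − 57yz + 280x − 140z − 40z² − 594xy² + 297y²z − 335yz² − 592x²yz + 808xyz² + 146x²z² − 162xz³ − 238yz³ + 140z³ + 40z⁴ − 668xy²z + 326y²z² + 32x²y² + 112xy³ − 56y³z − 144x³y + 126x³ + 36x³z

(5 + 5z − y + x)(−9x + 4z − 4 − 7y)(−8y + 7 + 2z)(−2x + z)
= (−45x + 20z − 20 − 35y − 45xz + 20z² − 20z − 35yz + 9xy − 4yz + 4y + 7y² − 9x² + 4xz − 4x − 7xy)(−8y + 7 + 2z)(−2x + z)    [distributive law]
= (−49x − 20 − 31y − 41xz + 20z² − 39yz + 2xy + 7y² − 9x²)(−8y + 7 + 2z)(−2x + z)    [combine like terms]
= (392xy − 343x − 98xz + 160y − 140 − 40z + 248y² − 217y − 62yz + 328xyz − 287xz − 82xz² − 160yz² + 140z² + 40z³ + 312y²z − 273yz − 78yz² − 16xy² + 14xy + 4xyz − 56y³ + 49y² + 14y²z + 72x²y − 63x² − 18x²z)(−2x + z)    [distributive law]
= (406xy − 343x − 385xz − 57y − 140 − 40z + 297y² − 335yz + 332xyz − 82xz² − 238yz² + 140z² + 40z³ + 326y²z − 16xy² − 56y³ + 72x²y − 63x² − 18x²z)(−2x + z)    [combine like terms]
= −812x²y + 406xyz + 686x² − 343xz + 770x²z − 385xz² + 114xy − 57yz + 280x − 140z + 80xz − 40z² − 594xy² + 297y²z + 670xyz − 335yz² − 664x²yz + 332xyz² + 164x²z² − 82xz³ + 476xyz² − 238yz³ − 280xz² + 140z³ − 80xz³ + 40z⁴ − 652xy²z + 326y²z² + 32x²y² − 16xy²z + 112xy³ − 56y³z − 144x³y + 72x²yz + 126x³ − 63x²z + 36x³z − 18x²z²    [distributive law]
= −812x²y + 1076xyz + 686x² − 263xz + 707x²z − 665xz² + 114xy − 57yz + 280x − 140z − 40z² − 594xy² + 297y²z − 335yz² − 592x²yz + 808xyz² + 146x²z² − 162xz³ − 238yz³ + 140z³ + 40z⁴ − 668xy²z + 326y²z² + 32x²y² + 112xy³ − 56y³z − 144x³y + 126x³ + 36x³z    [combine like terms]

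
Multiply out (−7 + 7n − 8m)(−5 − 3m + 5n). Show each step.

35 + 61m − 70n − 61mn + 35n^2 + 24m^2

(−7 + 7n − 8m)(−5 − 3m + 5n)
= 35 + 21m − 35n − 35n − 21mn + 35n^2 + 40m + 24m^2 − 40mn    [distributive law]
= 35 + 61m − 70n − 61mn + 35n^2 + 24m^2    [combine like terms]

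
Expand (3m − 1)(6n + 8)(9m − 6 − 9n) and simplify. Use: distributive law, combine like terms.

(3m − 1)(6n + 8)(9m − 6 − 9n)
= (18mn + 24m − 6n − 8)(9m − 6 − 9n)    [distributive law]
= 162m²n − 108mn − 162mn² + 216m² − 144m − 216mn − 54mn + 36n + 54n² − 72m + 48 + 72n    [distributive law]
= 162m²n − 378mn − 162mn² + 216m² − 216m + 108n + 54n² + 48    [combine like terms]

162m²n − 378mn − 162mn² + 216m² − 216m + 108n + 54n² + 48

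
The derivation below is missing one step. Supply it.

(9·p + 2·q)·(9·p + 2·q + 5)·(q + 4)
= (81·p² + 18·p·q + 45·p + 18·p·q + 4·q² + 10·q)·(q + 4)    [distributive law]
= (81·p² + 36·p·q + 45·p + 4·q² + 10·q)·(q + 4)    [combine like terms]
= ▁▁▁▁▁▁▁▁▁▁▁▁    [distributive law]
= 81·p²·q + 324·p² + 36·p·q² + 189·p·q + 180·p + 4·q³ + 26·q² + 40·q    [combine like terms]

After distributive law, the bracketed line is:

81·p²·q + 324·p² + 36·p·q² + 144·p·q + 45·p·q + 180·p + 4·q³ + 16·q² + 10·q² + 40·q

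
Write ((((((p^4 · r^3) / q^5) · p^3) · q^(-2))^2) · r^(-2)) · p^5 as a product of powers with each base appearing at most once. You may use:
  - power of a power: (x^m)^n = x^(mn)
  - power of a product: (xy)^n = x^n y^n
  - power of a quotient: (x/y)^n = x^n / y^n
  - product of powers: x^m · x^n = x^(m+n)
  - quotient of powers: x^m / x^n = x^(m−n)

((((((p^4 · r^3) / q^5) · p^3) · q^(-2))^2) · r^(-2)) · p^5
= ((((((p^4 · r^3) / q^5) · p^3)^2) · ((q^(-2))^2)) · r^(-2)) · p^5    [power of a product]
= ((((((p^4 · r^3) / q^5)^2) · ((p^3)^2)) · ((q^(-2))^2)) · r^(-2)) · p^5    [power of a product]
= ((((((p^4 · r^3)^2) / ((q^5)^2)) · ((p^3)^2)) · ((q^(-2))^2)) · r^(-2)) · p^5    [power of a quotient]
= (((((((p^4)^2) · ((r^3)^2)) / ((q^5)^2)) · ((p^3)^2)) · ((q^(-2))^2)) · r^(-2)) · p^5    [power of a product]
= (((((p^8 · ((r^3)^2)) / ((q^5)^2)) · ((p^3)^2)) · ((q^(-2))^2)) · r^(-2)) · p^5    [power of a power]
= (((((p^8 · r^6) / ((q^5)^2)) · ((p^3)^2)) · ((q^(-2))^2)) · r^(-2)) · p^5    [power of a power]
= (((((p^8 · r^6) / q^10) · ((p^3)^2)) · ((q^(-2))^2)) · r^(-2)) · p^5    [power of a power]
= (((((p^8 · r^6) / q^10) · p^6) · ((q^(-2))^2)) · r^(-2)) · p^5    [power of a power]
= (((((p^8 · r^6) / q^10) · p^6) · q^(-4)) · r^(-2)) · p^5    [power of a power]
= p^19q^(-14)r^4    [quotient of powers; product of powers]

p^19q^(-14)r^4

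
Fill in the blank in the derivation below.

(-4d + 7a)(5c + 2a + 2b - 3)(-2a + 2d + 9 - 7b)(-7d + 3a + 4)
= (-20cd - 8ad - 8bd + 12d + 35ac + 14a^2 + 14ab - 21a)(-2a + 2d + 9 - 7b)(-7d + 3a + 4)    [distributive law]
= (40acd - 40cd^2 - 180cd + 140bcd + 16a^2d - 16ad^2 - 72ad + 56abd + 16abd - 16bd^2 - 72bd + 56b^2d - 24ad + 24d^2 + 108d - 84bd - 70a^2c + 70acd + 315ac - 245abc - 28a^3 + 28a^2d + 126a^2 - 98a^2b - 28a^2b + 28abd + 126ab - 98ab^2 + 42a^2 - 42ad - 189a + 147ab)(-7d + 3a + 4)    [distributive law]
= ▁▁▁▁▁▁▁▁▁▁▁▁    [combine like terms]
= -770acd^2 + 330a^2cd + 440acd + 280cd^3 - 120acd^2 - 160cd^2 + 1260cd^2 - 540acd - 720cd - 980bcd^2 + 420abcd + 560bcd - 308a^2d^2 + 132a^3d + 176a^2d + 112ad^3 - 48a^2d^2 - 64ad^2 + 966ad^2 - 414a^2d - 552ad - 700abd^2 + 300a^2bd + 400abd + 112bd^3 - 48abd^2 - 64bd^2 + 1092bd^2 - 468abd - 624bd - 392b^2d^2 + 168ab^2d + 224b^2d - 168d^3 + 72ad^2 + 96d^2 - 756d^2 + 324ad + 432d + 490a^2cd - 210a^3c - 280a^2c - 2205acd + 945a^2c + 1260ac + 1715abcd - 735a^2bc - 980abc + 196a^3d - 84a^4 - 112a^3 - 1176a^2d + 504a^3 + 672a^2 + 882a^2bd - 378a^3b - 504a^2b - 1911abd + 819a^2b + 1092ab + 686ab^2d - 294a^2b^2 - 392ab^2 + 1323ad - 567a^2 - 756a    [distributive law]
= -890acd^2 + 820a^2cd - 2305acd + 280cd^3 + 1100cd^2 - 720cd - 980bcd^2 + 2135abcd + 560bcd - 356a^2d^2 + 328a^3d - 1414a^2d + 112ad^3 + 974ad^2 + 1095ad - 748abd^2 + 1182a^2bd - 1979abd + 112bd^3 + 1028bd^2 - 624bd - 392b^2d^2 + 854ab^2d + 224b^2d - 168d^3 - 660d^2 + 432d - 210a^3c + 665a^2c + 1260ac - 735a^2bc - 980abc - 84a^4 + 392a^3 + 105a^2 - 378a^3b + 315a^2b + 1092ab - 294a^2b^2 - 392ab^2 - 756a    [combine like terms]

By combine like terms:

(110acd - 40cd^2 - 180cd + 140bcd + 44a^2d - 16ad^2 - 138ad + 100abd - 16bd^2 - 156bd + 56b^2d + 24d^2 + 108d - 70a^2c + 315ac - 245abc - 28a^3 + 168a^2 - 126a^2b + 273ab - 98ab^2 - 189a)(-7d + 3a + 4)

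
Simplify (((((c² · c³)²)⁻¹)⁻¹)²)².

c⁴⁰

(((((c² · c³)²)⁻¹)⁻¹)²)²
= ((((c² · c³)²)⁻¹)⁻¹)⁴    [power of a power]
= (((c² · c³)²)⁻¹)⁻⁴    [power of a power]
= ((c² · c³)²)⁴    [power of a power]
= (c² · c³)⁸    [power of a power]
= ((c²)⁸) · ((c³)⁸)    [power of a product]
= c¹⁶ · ((c³)⁸)    [power of a power]
= c¹⁶ · c²⁴    [power of a power]
= c⁴⁰    [product of powers]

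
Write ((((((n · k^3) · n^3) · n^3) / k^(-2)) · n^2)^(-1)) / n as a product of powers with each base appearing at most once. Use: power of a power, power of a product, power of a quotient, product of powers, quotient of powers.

((((((n · k^3) · n^3) · n^3) / k^(-2)) · n^2)^(-1)) / n
= ((((((n · k^3) · n^3) · n^3) / k^(-2))^(-1)) · ((n^2)^(-1))) / n    [power of a product]
= ((((((n · k^3) · n^3) · n^3)^(-1)) / ((k^(-2))^(-1))) · ((n^2)^(-1))) / n    [power of a quotient]
= ((((((n · k^3) · n^3)^(-1)) · ((n^3)^(-1))) / ((k^(-2))^(-1))) · ((n^2)^(-1))) / n    [power of a product]
= ((((((n · k^3)^(-1)) · ((n^3)^(-1))) · ((n^3)^(-1))) / ((k^(-2))^(-1))) · ((n^2)^(-1))) / n    [power of a product]
= ((((((n^(-1)) · ((k^3)^(-1))) · ((n^3)^(-1))) · ((n^3)^(-1))) / ((k^(-2))^(-1))) · ((n^2)^(-1))) / n    [power of a product]
= (((((n^(-1) · k^(-3)) · ((n^3)^(-1))) · ((n^3)^(-1))) / ((k^(-2))^(-1))) · ((n^2)^(-1))) / n    [power of a power]
= (((((n^(-1) · k^(-3)) · n^(-3)) · ((n^3)^(-1))) / ((k^(-2))^(-1))) · ((n^2)^(-1))) / n    [power of a power]
= (((((n^(-1) · k^(-3)) · n^(-3)) · n^(-3)) / ((k^(-2))^(-1))) · ((n^2)^(-1))) / n    [power of a power]
= (((((n^(-1) · k^(-3)) · n^(-3)) · n^(-3)) / k^2) · ((n^2)^(-1))) / n    [power of a power]
= (((((n^(-1) · k^(-3)) · n^(-3)) · n^(-3)) / k^2) · n^(-2)) / n    [power of a power]
= k^(-5)n^(-10)    [quotient of powers; product of powers]

k^(-5)n^(-10)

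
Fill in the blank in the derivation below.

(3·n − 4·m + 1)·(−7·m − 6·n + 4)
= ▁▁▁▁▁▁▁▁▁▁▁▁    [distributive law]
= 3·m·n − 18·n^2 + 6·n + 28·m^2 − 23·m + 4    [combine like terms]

After distributive law, the bracketed line is:

−21·m·n − 18·n^2 + 12·n + 28·m^2 + 24·m·n − 16·m − 7·m − 6·n + 4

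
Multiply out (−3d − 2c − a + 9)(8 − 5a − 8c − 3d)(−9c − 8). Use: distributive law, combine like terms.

219cd + 408d − 162acd − 144ad − 270c^2d − 81cd^2 − 72d^2 + 664c^2 + 56c − 162ac^2 + 333ac − 144c^3 + 424a − 45a^2c − 40a^2 − 576

(−3d − 2c − a + 9)(8 − 5a − 8c − 3d)(−9c − 8)
= (−24d + 15ad + 24cd + 9d^2 − 16c + 10ac + 16c^2 + 6cd − 8a + 5a^2 + 8ac + 3ad + 72 − 45a − 72c − 27d)(−9c − 8)    [distributive law]
= (−51d + 18ad + 30cd + 9d^2 − 88c + 18ac + 16c^2 − 53a + 5a^2 + 72)(−9c − 8)    [combine like terms]
= 459cd + 408d − 162acd − 144ad − 270c^2d − 240cd − 81cd^2 − 72d^2 + 792c^2 + 704c − 162ac^2 − 144ac − 144c^3 − 128c^2 + 477ac + 424a − 45a^2c − 40a^2 − 648c − 576    [distributive law]
= 219cd + 408d − 162acd − 144ad − 270c^2d − 81cd^2 − 72d^2 + 664c^2 + 56c − 162ac^2 + 333ac − 144c^3 + 424a − 45a^2c − 40a^2 − 576    [combine like terms]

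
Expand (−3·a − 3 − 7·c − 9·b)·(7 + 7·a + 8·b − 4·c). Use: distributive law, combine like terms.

(−3·a − 3 − 7·c − 9·b)·(7 + 7·a + 8·b − 4·c)
= −21·a − 21·a^2 − 24·a·b + 12·a·c − 21 − 21·a − 24·b + 12·c − 49·c − 49·a·c − 56·b·c + 28·c^2 − 63·b − 63·a·b − 72·b^2 + 36·b·c    [distributive law]
= −42·a − 21·a^2 − 87·a·b − 37·a·c − 21 − 87·b − 37·c − 20·b·c + 28·c^2 − 72·b^2    [combine like terms]

−42·a − 21·a^2 − 87·a·b − 37·a·c − 21 − 87·b − 37·c − 20·b·c + 28·c^2 − 72·b^2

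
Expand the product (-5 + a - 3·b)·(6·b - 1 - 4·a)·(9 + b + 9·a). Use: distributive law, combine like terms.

(-5 + a - 3·b)·(6·b - 1 - 4·a)·(9 + b + 9·a)
= (-30·b + 5 + 20·a + 6·a·b - a - 4·a^2 - 18·b^2 + 3·b + 12·a·b)·(9 + b + 9·a)    [distributive law]
= (-27·b + 5 + 19·a + 18·a·b - 4·a^2 - 18·b^2)·(9 + b + 9·a)    [combine like terms]
= -243·b - 27·b^2 - 243·a·b + 45 + 5·b + 45·a + 171·a + 19·a·b + 171·a^2 + 162·a·b + 18·a·b^2 + 162·a^2·b - 36·a^2 - 4·a^2·b - 36·a^3 - 162·b^2 - 18·b^3 - 162·a·b^2    [distributive law]
= -238·b - 189·b^2 - 62·a·b + 45 + 216·a + 135·a^2 - 144·a·b^2 + 158·a^2·b - 36·a^3 - 18·b^3    [combine like terms]

-238·b - 189·b^2 - 62·a·b + 45 + 216·a + 135·a^2 - 144·a·b^2 + 158·a^2·b - 36·a^3 - 18·b^3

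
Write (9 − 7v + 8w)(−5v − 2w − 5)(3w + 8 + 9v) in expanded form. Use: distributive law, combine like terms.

−760vw − 485v + 190v² − 302w² − 599w − 360 − 129v²w + 315v³ − 222vw² − 48w³

(9 − 7v + 8w)(−5v − 2w − 5)(3w + 8 + 9v)
= (−45v − 18w − 45 + 35v² + 14vw + 35v − 40vw − 16w² − 40w)(3w + 8 + 9v)    [distributive law]
= (−10v − 58w − 45 + 35v² − 26vw − 16w²)(3w + 8 + 9v)    [combine like terms]
= −30vw − 80v − 90v² − 174w² − 464w − 522vw − 135w − 360 − 405v + 105v²w + 280v² + 315v³ − 78vw² − 208vw − 234v²w − 48w³ − 128w² − 144vw²    [distributive law]
= −760vw − 485v + 190v² − 302w² − 599w − 360 − 129v²w + 315v³ − 222vw² − 48w³    [combine like terms]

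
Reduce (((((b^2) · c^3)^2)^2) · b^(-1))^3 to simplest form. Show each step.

(((((b^2) · c^3)^2)^2) · b^(-1))^3
= (((((b^2) · c^3)^2)^2)^3) · ((b^(-1))^3)    [power of a product]
= ((((b^2) · c^3)^2)^6) · ((b^(-1))^3)    [power of a power]
= (((b^2) · c^3)^12) · ((b^(-1))^3)    [power of a power]
= (((b^2)^12) · ((c^3)^12)) · ((b^(-1))^3)    [power of a product]
= ((b^24) · ((c^3)^12)) · ((b^(-1))^3)    [power of a power]
= (b^24 · c^36) · ((b^(-1))^3)    [power of a power]
= (b^24 · c^36) · b^(-3)    [power of a power]
= b^21·c^36    [product of powers]

b^21·c^36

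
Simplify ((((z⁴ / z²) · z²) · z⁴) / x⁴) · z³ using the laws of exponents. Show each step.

((((z⁴ / z²) · z²) · z⁴) / x⁴) · z³
= (((z² · z²) · z⁴) / x⁴) · z³    [quotient of powers]
= ((z⁴ · z⁴) / x⁴) · z³    [product of powers]
= (z⁸ / x⁴) · z³    [product of powers]
= x⁻⁴z¹¹    [quotient of powers; product of powers]

x⁻⁴z¹¹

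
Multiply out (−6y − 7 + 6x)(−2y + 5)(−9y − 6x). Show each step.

−108y^3 + 36xy^2 + 144y^2 − 174xy + 315y + 210x + 72x^2y − 180x^2

(−6y − 7 + 6x)(−2y + 5)(−9y − 6x)
= (12y^2 − 30y + 14y − 35 − 12xy + 30x)(−9y − 6x)    [distributive law]
= (12y^2 − 16y − 35 − 12xy + 30x)(−9y − 6x)    [combine like terms]
= −108y^3 − 72xy^2 + 144y^2 + 96xy + 315y + 210x + 108xy^2 + 72x^2y − 270xy − 180x^2    [distributive law]
= −108y^3 + 36xy^2 + 144y^2 − 174xy + 315y + 210x + 72x^2y − 180x^2    [combine like terms]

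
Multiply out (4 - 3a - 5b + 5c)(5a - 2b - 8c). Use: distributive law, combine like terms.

(4 - 3a - 5b + 5c)(5a - 2b - 8c)
= 20a - 8b - 32c - 15a^2 + 6ab + 24ac - 25ab + 10b^2 + 40bc + 25ac - 10bc - 40c^2    [distributive law]
= 20a - 8b - 32c - 15a^2 - 19ab + 49ac + 10b^2 + 30bc - 40c^2    [combine like terms]

20a - 8b - 32c - 15a^2 - 19ab + 49ac + 10b^2 + 30bc - 40c^2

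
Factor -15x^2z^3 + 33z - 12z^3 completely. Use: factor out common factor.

3z(-5x^2z^2 + 11 - 4z^2)

-15x^2z^3 + 33z - 12z^3
= 3(-5x^2z^3 + 11z - 4z^3)    [factor out 3]
= 3z(-5x^2z^2 + 11 - 4z^2)    [factor out z]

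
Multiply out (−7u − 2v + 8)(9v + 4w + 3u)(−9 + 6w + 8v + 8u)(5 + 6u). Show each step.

3057uv + 4734u^2v + 1050uvw − 4212u^2vw + 948uv^2 − 4176u^2v^2 − 4320u^3v + 1532uw + 2162u^2w + 312uw^2 − 1008u^2w^2 − 2100u^3w + 609u^2 + 1446u^3 − 1008u^4 + 3690v^2 − 860v^2w − 1032uv^2w − 720v^3 − 864uv^3 + 3800vw − 240vw^2 − 288uvw^2 − 3240v − 1440w + 960w^2 − 1080u

(−7u − 2v + 8)(9v + 4w + 3u)(−9 + 6w + 8v + 8u)(5 + 6u)
= (−63uv − 28uw − 21u^2 − 18v^2 − 8vw − 6uv + 72v + 32w + 24u)(−9 + 6w + 8v + 8u)(5 + 6u)    [distributive law]
= (−69uv − 28uw − 21u^2 − 18v^2 − 8vw + 72v + 32w + 24u)(−9 + 6w + 8v + 8u)(5 + 6u)    [combine like terms]
= (621uv − 414uvw − 552uv^2 − 552u^2v + 252uw − 168uw^2 − 224uvw − 224u^2w + 189u^2 − 126u^2w − 168u^2v − 168u^3 + 162v^2 − 108v^2w − 144v^3 − 144uv^2 + 72vw − 48vw^2 − 64v^2w − 64uvw − 648v + 432vw + 576v^2 + 576uv − 288w + 192w^2 + 256vw + 256uw − 216u + 144uw + 192uv + 192u^2)(5 + 6u)    [distributive law]
= (1389uv − 702uvw − 696uv^2 − 720u^2v + 652uw − 168uw^2 − 350u^2w + 381u^2 − 168u^3 + 738v^2 − 172v^2w − 144v^3 + 760vw − 48vw^2 − 648v − 288w + 192w^2 − 216u)(5 + 6u)    [combine like terms]
= 6945uv + 8334u^2v − 3510uvw − 4212u^2vw − 3480uv^2 − 4176u^2v^2 − 3600u^2v − 4320u^3v + 3260uw + 3912u^2w − 840uw^2 − 1008u^2w^2 − 1750u^2w − 2100u^3w + 1905u^2 + 2286u^3 − 840u^3 − 1008u^4 + 3690v^2 + 4428uv^2 − 860v^2w − 1032uv^2w − 720v^3 − 864uv^3 + 3800vw + 4560uvw − 240vw^2 − 288uvw^2 − 3240v − 3888uv − 1440w − 1728uw + 960w^2 + 1152uw^2 − 1080u − 1296u^2    [distributive law]
= 3057uv + 4734u^2v + 1050uvw − 4212u^2vw + 948uv^2 − 4176u^2v^2 − 4320u^3v + 1532uw + 2162u^2w + 312uw^2 − 1008u^2w^2 − 2100u^3w + 609u^2 + 1446u^3 − 1008u^4 + 3690v^2 − 860v^2w − 1032uv^2w − 720v^3 − 864uv^3 + 3800vw − 240vw^2 − 288uvw^2 − 3240v − 1440w + 960w^2 − 1080u    [combine like terms]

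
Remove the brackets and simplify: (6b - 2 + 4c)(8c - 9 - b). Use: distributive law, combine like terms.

44bc - 52b - 6b² - 52c + 18 + 32c²

(6b - 2 + 4c)(8c - 9 - b)
= 48bc - 54b - 6b² - 16c + 18 + 2b + 32c² - 36c - 4bc    [distributive law]
= 44bc - 52b - 6b² - 52c + 18 + 32c²    [combine like terms]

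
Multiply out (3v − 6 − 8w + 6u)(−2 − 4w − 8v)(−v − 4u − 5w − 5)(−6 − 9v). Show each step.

(3v − 6 − 8w + 6u)(−2 − 4w − 8v)(−v − 4u − 5w − 5)(−6 − 9v)
= (−6v − 12vw − 24v^2 + 12 + 24w + 48v + 16w + 32w^2 + 64vw − 12u − 24uw − 48uv)(−v − 4u − 5w − 5)(−6 − 9v)    [distributive law]
= (42v + 52vw − 24v^2 + 12 + 40w + 32w^2 − 12u − 24uw − 48uv)(−v − 4u − 5w − 5)(−6 − 9v)    [combine like terms]
= (−42v^2 − 168uv − 210vw − 210v − 52v^2w − 208uvw − 260vw^2 − 260vw + 24v^3 + 96uv^2 + 120v^2w + 120v^2 − 12v − 48u − 60w − 60 − 40vw − 160uw − 200w^2 − 200w − 32vw^2 − 128uw^2 − 160w^3 − 160w^2 + 12uv + 48u^2 + 60uw + 60u + 24uvw + 96u^2w + 120uw^2 + 120uw + 48uv^2 + 192u^2v + 240uvw + 240uv)(−6 − 9v)    [distributive law]
= (78v^2 + 84uv − 510vw − 222v + 68v^2w + 56uvw − 292vw^2 + 24v^3 + 144uv^2 + 12u − 260w − 60 + 20uw − 360w^2 − 8uw^2 − 160w^3 + 48u^2 + 96u^2w + 192u^2v)(−6 − 9v)    [combine like terms]
= −468v^2 − 702v^3 − 504uv − 756uv^2 + 3060vw + 4590v^2w + 1332v + 1998v^2 − 408v^2w − 612v^3w − 336uvw − 504uv^2w + 1752vw^2 + 2628v^2w^2 − 144v^3 − 216v^4 − 864uv^2 − 1296uv^3 − 72u − 108uv + 1560w + 2340vw + 360 + 540v − 120uw − 180uvw + 2160w^2 + 3240vw^2 + 48uw^2 + 72uvw^2 + 960w^3 + 1440vw^3 − 288u^2 − 432u^2v − 576u^2w − 864u^2vw − 1152u^2v − 1728u^2v^2    [distributive law]
= 1530v^2 − 846v^3 − 612uv − 1620uv^2 + 5400vw + 4182v^2w + 1872v − 612v^3w − 516uvw − 504uv^2w + 4992vw^2 + 2628v^2w^2 − 216v^4 − 1296uv^3 − 72u + 1560w + 360 − 120uw + 2160w^2 + 48uw^2 + 72uvw^2 + 960w^3 + 1440vw^3 − 288u^2 − 1584u^2v − 576u^2w − 864u^2vw − 1728u^2v^2    [combine like terms]

1530v^2 − 846v^3 − 612uv − 1620uv^2 + 5400vw + 4182v^2w + 1872v − 612v^3w − 516uvw − 504uv^2w + 4992vw^2 + 2628v^2w^2 − 216v^4 − 1296uv^3 − 72u + 1560w + 360 − 120uw + 2160w^2 + 48uw^2 + 72uvw^2 + 960w^3 + 1440vw^3 − 288u^2 − 1584u^2v − 576u^2w − 864u^2vw − 1728u^2v^2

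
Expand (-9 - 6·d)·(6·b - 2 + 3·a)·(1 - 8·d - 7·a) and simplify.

(-9 - 6·d)·(6·b - 2 + 3·a)·(1 - 8·d - 7·a)
= (-54·b + 18 - 27·a - 36·b·d + 12·d - 18·a·d)·(1 - 8·d - 7·a)    [distributive law]
= -54·b + 432·b·d + 378·a·b + 18 - 144·d - 126·a - 27·a + 216·a·d + 189·a^2 - 36·b·d + 288·b·d^2 + 252·a·b·d + 12·d - 96·d^2 - 84·a·d - 18·a·d + 144·a·d^2 + 126·a^2·d    [distributive law]
= -54·b + 396·b·d + 378·a·b + 18 - 132·d - 153·a + 114·a·d + 189·a^2 + 288·b·d^2 + 252·a·b·d - 96·d^2 + 144·a·d^2 + 126·a^2·d    [combine like terms]

-54·b + 396·b·d + 378·a·b + 18 - 132·d - 153·a + 114·a·d + 189·a^2 + 288·b·d^2 + 252·a·b·d - 96·d^2 + 144·a·d^2 + 126·a^2·d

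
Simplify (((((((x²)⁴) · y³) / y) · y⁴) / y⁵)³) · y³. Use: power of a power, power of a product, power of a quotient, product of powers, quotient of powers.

x²⁴·y⁶

(((((((x²)⁴) · y³) / y) · y⁴) / y⁵)³) · y³
= (((((((x²)⁴) · y³) / y) · y⁴)³) / ((y⁵)³)) · y³    [power of a quotient]
= (((((((x²)⁴) · y³) / y)³) · ((y⁴)³)) / ((y⁵)³)) · y³    [power of a product]
= (((((((x²)⁴) · y³)³) / (y³)) · ((y⁴)³)) / ((y⁵)³)) · y³    [power of a quotient]
= (((((((x²)⁴)³) · ((y³)³)) / (y³)) · ((y⁴)³)) / ((y⁵)³)) · y³    [power of a product]
= ((((((x²)¹²) · ((y³)³)) / (y³)) · ((y⁴)³)) / ((y⁵)³)) · y³    [power of a power]
= ((((x²⁴ · ((y³)³)) / (y³)) · ((y⁴)³)) / ((y⁵)³)) · y³    [power of a power]
= ((((x²⁴ · y⁹) / (y³)) · ((y⁴)³)) / ((y⁵)³)) · y³    [power of a power]
= ((((x²⁴ · y⁹) / y³) · y¹²) / ((y⁵)³)) · y³    [power of a power]
= ((((x²⁴ · y⁹) / y³) · y¹²) / y¹⁵) · y³    [power of a power]
= x²⁴·y⁶    [quotient of powers; product of powers]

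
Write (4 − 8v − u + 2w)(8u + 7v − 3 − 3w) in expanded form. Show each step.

35u + 52v − 12 − 18w − 71uv − 56v^2 + 38vw − 8u^2 + 19uw − 6w^2

(4 − 8v − u + 2w)(8u + 7v − 3 − 3w)
= 32u + 28v − 12 − 12w − 64uv − 56v^2 + 24v + 24vw − 8u^2 − 7uv + 3u + 3uw + 16uw + 14vw − 6w − 6w^2    [distributive law]
= 35u + 52v − 12 − 18w − 71uv − 56v^2 + 38vw − 8u^2 + 19uw − 6w^2    [combine like terms]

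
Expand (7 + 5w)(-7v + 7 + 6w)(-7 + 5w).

(7 + 5w)(-7v + 7 + 6w)(-7 + 5w)
= (-49v + 49 + 42w - 35vw + 35w + 30w^2)(-7 + 5w)    [distributive law]
= (-49v + 49 + 77w - 35vw + 30w^2)(-7 + 5w)    [combine like terms]
= 343v - 245vw - 343 + 245w - 539w + 385w^2 + 245vw - 175vw^2 - 210w^2 + 150w^3    [distributive law]
= 343v - 343 - 294w + 175w^2 - 175vw^2 + 150w^3    [combine like terms]

343v - 343 - 294w + 175w^2 - 175vw^2 + 150w^3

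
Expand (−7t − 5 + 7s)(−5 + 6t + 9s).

(−7t − 5 + 7s)(−5 + 6t + 9s)
= 35t − 42t^2 − 63st + 25 − 30t − 45s − 35s + 42st + 63s^2    [distributive law]
= 5t − 42t^2 − 21st + 25 − 80s + 63s^2    [combine like terms]

5t − 42t^2 − 21st + 25 − 80s + 63s^2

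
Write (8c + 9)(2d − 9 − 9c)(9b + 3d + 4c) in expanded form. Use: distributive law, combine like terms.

(8c + 9)(2d − 9 − 9c)(9b + 3d + 4c)
= (16cd − 72c − 72c^2 + 18d − 81 − 81c)(9b + 3d + 4c)    [distributive law]
= (16cd − 153c − 72c^2 + 18d − 81)(9b + 3d + 4c)    [combine like terms]
= 144bcd + 48cd^2 + 64c^2d − 1377bc − 459cd − 612c^2 − 648bc^2 − 216c^2d − 288c^3 + 162bd + 54d^2 + 72cd − 729b − 243d − 324c    [distributive law]
= 144bcd + 48cd^2 − 152c^2d − 1377bc − 387cd − 612c^2 − 648bc^2 − 288c^3 + 162bd + 54d^2 − 729b − 243d − 324c    [combine like terms]

144bcd + 48cd^2 − 152c^2d − 1377bc − 387cd − 612c^2 − 648bc^2 − 288c^3 + 162bd + 54d^2 − 729b − 243d − 324c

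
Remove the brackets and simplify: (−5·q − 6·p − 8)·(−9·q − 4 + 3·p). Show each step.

45·q² + 92·q + 39·p·q − 18·p² + 32

(−5·q − 6·p − 8)·(−9·q − 4 + 3·p)
= 45·q² + 20·q − 15·p·q + 54·p·q + 24·p − 18·p² + 72·q + 32 − 24·p    [distributive law]
= 45·q² + 92·q + 39·p·q − 18·p² + 32    [combine like terms]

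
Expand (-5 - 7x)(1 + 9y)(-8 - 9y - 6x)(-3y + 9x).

(-5 - 7x)(1 + 9y)(-8 - 9y - 6x)(-3y + 9x)
= (-5 - 45y - 7x - 63xy)(-8 - 9y - 6x)(-3y + 9x)    [distributive law]
= (40 + 45y + 30x + 360y + 405y^2 + 270xy + 56x + 63xy + 42x^2 + 504xy + 567xy^2 + 378x^2y)(-3y + 9x)    [distributive law]
= (40 + 405y + 86x + 405y^2 + 837xy + 42x^2 + 567xy^2 + 378x^2y)(-3y + 9x)    [combine like terms]
= -120y + 360x - 1215y^2 + 3645xy - 258xy + 774x^2 - 1215y^3 + 3645xy^2 - 2511xy^2 + 7533x^2y - 126x^2y + 378x^3 - 1701xy^3 + 5103x^2y^2 - 1134x^2y^2 + 3402x^3y    [distributive law]
= -120y + 360x - 1215y^2 + 3387xy + 774x^2 - 1215y^3 + 1134xy^2 + 7407x^2y + 378x^3 - 1701xy^3 + 3969x^2y^2 + 3402x^3y    [combine like terms]

-120y + 360x - 1215y^2 + 3387xy + 774x^2 - 1215y^3 + 1134xy^2 + 7407x^2y + 378x^3 - 1701xy^3 + 3969x^2y^2 + 3402x^3y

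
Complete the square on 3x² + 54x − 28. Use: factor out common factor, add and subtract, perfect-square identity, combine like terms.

3(x + 9)² − 271

3x² + 54x − 28
= 3(x² + 18x) − 28    [factor out 3 from the x-terms]
= 3(x² + 18x + 81 − 81) − 28    [add and subtract 81 inside the bracket]
= 3(x + 9)² − 243 − 28    [perfect-square identity]
= 3(x + 9)² − 271    [combine constants]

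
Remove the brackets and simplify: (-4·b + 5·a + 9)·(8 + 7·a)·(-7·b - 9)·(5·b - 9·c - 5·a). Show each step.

(-4·b + 5·a + 9)·(8 + 7·a)·(-7·b - 9)·(5·b - 9·c - 5·a)
= (-32·b - 28·a·b + 40·a + 35·a² + 72 + 63·a)·(-7·b - 9)·(5·b - 9·c - 5·a)    [distributive law]
= (-32·b - 28·a·b + 103·a + 35·a² + 72)·(-7·b - 9)·(5·b - 9·c - 5·a)    [combine like terms]
= (224·b² + 288·b + 196·a·b² + 252·a·b - 721·a·b - 927·a - 245·a²·b - 315·a² - 504·b - 648)·(5·b - 9·c - 5·a)    [distributive law]
= (224·b² - 216·b + 196·a·b² - 469·a·b - 927·a - 245·a²·b - 315·a² - 648)·(5·b - 9·c - 5·a)    [combine like terms]
= 1120·b³ - 2016·b²·c - 1120·a·b² - 1080·b² + 1944·b·c + 1080·a·b + 980·a·b³ - 1764·a·b²·c - 980·a²·b² - 2345·a·b² + 4221·a·b·c + 2345·a²·b - 4635·a·b + 8343·a·c + 4635·a² - 1225·a²·b² + 2205·a²·b·c + 1225·a³·b - 1575·a²·b + 2835·a²·c + 1575·a³ - 3240·b + 5832·c + 3240·a    [distributive law]
= 1120·b³ - 2016·b²·c - 3465·a·b² - 1080·b² + 1944·b·c - 3555·a·b + 980·a·b³ - 1764·a·b²·c - 2205·a²·b² + 4221·a·b·c + 770·a²·b + 8343·a·c + 4635·a² + 2205·a²·b·c + 1225·a³·b + 2835·a²·c + 1575·a³ - 3240·b + 5832·c + 3240·a    [combine like terms]

1120·b³ - 2016·b²·c - 3465·a·b² - 1080·b² + 1944·b·c - 3555·a·b + 980·a·b³ - 1764·a·b²·c - 2205·a²·b² + 4221·a·b·c + 770·a²·b + 8343·a·c + 4635·a² + 2205·a²·b·c + 1225·a³·b + 2835·a²·c + 1575·a³ - 3240·b + 5832·c + 3240·a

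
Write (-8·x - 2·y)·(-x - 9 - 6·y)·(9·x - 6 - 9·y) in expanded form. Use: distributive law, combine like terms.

72·x³ + 600·x² + 378·x²·y - 432·x - 786·x·y - 342·x·y² - 108·y - 234·y² - 108·y³

(-8·x - 2·y)·(-x - 9 - 6·y)·(9·x - 6 - 9·y)
= (8·x² + 72·x + 48·x·y + 2·x·y + 18·y + 12·y²)·(9·x - 6 - 9·y)    [distributive law]
= (8·x² + 72·x + 50·x·y + 18·y + 12·y²)·(9·x - 6 - 9·y)    [combine like terms]
= 72·x³ - 48·x² - 72·x²·y + 648·x² - 432·x - 648·x·y + 450·x²·y - 300·x·y - 450·x·y² + 162·x·y - 108·y - 162·y² + 108·x·y² - 72·y² - 108·y³    [distributive law]
= 72·x³ + 600·x² + 378·x²·y - 432·x - 786·x·y - 342·x·y² - 108·y - 234·y² - 108·y³    [combine like terms]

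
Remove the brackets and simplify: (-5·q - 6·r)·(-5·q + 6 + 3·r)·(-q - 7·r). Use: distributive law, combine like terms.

(-5·q - 6·r)·(-5·q + 6 + 3·r)·(-q - 7·r)
= (25·q^2 - 30·q - 15·q·r + 30·q·r - 36·r - 18·r^2)·(-q - 7·r)    [distributive law]
= (25·q^2 - 30·q + 15·q·r - 36·r - 18·r^2)·(-q - 7·r)    [combine like terms]
= -25·q^3 - 175·q^2·r + 30·q^2 + 210·q·r - 15·q^2·r - 105·q·r^2 + 36·q·r + 252·r^2 + 18·q·r^2 + 126·r^3    [distributive law]
= -25·q^3 - 190·q^2·r + 30·q^2 + 246·q·r - 87·q·r^2 + 252·r^2 + 126·r^3    [combine like terms]

-25·q^3 - 190·q^2·r + 30·q^2 + 246·q·r - 87·q·r^2 + 252·r^2 + 126·r^3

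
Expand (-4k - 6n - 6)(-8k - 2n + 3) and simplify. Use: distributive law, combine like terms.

(-4k - 6n - 6)(-8k - 2n + 3)
= 32k^2 + 8kn - 12k + 48kn + 12n^2 - 18n + 48k + 12n - 18    [distributive law]
= 32k^2 + 56kn + 36k + 12n^2 - 6n - 18    [combine like terms]

32k^2 + 56kn + 36k + 12n^2 - 6n - 18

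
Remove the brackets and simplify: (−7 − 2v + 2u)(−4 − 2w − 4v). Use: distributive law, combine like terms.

28 + 14w + 36v + 4vw + 8v^2 − 8u − 4uw − 8uv

(−7 − 2v + 2u)(−4 − 2w − 4v)
= 28 + 14w + 28v + 8v + 4vw + 8v^2 − 8u − 4uw − 8uv    [distributive law]
= 28 + 14w + 36v + 4vw + 8v^2 − 8u − 4uw − 8uv    [combine like terms]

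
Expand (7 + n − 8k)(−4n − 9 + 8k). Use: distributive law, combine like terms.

−37n − 63 + 128k − 4n^2 + 40kn − 64k^2

(7 + n − 8k)(−4n − 9 + 8k)
= −28n − 63 + 56k − 4n^2 − 9n + 8kn + 32kn + 72k − 64k^2    [distributive law]
= −37n − 63 + 128k − 4n^2 + 40kn − 64k^2    [combine like terms]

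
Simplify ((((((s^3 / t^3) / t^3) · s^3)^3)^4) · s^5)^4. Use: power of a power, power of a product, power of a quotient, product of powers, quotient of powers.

s^308t^(-288)

((((((s^3 / t^3) / t^3) · s^3)^3)^4) · s^5)^4
= ((((((s^3 / t^3) / t^3) · s^3)^3)^4)^4) · ((s^5)^4)    [power of a product]
= (((((s^3 / t^3) / t^3) · s^3)^3)^16) · ((s^5)^4)    [power of a power]
= ((((s^3 / t^3) / t^3) · s^3)^48) · ((s^5)^4)    [power of a power]
= ((((s^3 / t^3) / t^3)^48) · ((s^3)^48)) · ((s^5)^4)    [power of a product]
= ((((s^3 / t^3)^48) / ((t^3)^48)) · ((s^3)^48)) · ((s^5)^4)    [power of a quotient]
= (((((s^3)^48) / ((t^3)^48)) / ((t^3)^48)) · ((s^3)^48)) · ((s^5)^4)    [power of a quotient]
= (((s^144 / ((t^3)^48)) / ((t^3)^48)) · ((s^3)^48)) · ((s^5)^4)    [power of a power]
= (((s^144 / t^144) / ((t^3)^48)) · ((s^3)^48)) · ((s^5)^4)    [power of a power]
= (((s^144 / t^144) / t^144) · ((s^3)^48)) · ((s^5)^4)    [power of a power]
= (((s^144 / t^144) / t^144) · s^144) · ((s^5)^4)    [power of a power]
= (((s^144 / t^144) / t^144) · s^144) · s^20    [power of a power]
= s^308t^(-288)    [quotient of powers; product of powers]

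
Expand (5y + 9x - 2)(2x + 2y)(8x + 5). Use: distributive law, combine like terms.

224x^2y + 108xy + 80xy^2 + 50y^2 + 144x^3 + 58x^2 - 20x - 20y

(5y + 9x - 2)(2x + 2y)(8x + 5)
= (10xy + 10y^2 + 18x^2 + 18xy - 4x - 4y)(8x + 5)    [distributive law]
= (28xy + 10y^2 + 18x^2 - 4x - 4y)(8x + 5)    [combine like terms]
= 224x^2y + 140xy + 80xy^2 + 50y^2 + 144x^3 + 90x^2 - 32x^2 - 20x - 32xy - 20y    [distributive law]
= 224x^2y + 108xy + 80xy^2 + 50y^2 + 144x^3 + 58x^2 - 20x - 20y    [combine like terms]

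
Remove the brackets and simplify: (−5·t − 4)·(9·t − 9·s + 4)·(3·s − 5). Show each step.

−135·s·t² + 225·t² + 135·s²·t − 393·s·t + 280·t + 108·s² − 228·s + 80

(−5·t − 4)·(9·t − 9·s + 4)·(3·s − 5)
= (−45·t² + 45·s·t − 20·t − 36·t + 36·s − 16)·(3·s − 5)    [distributive law]
= (−45·t² + 45·s·t − 56·t + 36·s − 16)·(3·s − 5)    [combine like terms]
= −135·s·t² + 225·t² + 135·s²·t − 225·s·t − 168·s·t + 280·t + 108·s² − 180·s − 48·s + 80    [distributive law]
= −135·s·t² + 225·t² + 135·s²·t − 393·s·t + 280·t + 108·s² − 228·s + 80    [combine like terms]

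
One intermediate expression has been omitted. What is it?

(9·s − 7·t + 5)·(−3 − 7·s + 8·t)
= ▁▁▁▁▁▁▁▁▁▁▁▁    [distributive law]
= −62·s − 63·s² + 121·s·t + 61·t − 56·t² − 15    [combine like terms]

After distributive law, the bracketed line is:

−27·s − 63·s² + 72·s·t + 21·t + 49·s·t − 56·t² − 15 − 35·s + 40·t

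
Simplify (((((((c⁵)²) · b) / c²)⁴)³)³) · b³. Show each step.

(((((((c⁵)²) · b) / c²)⁴)³)³) · b³
= ((((((c⁵)²) · b) / c²)⁴)⁹) · b³    [power of a power]
= (((((c⁵)²) · b) / c²)³⁶) · b³    [power of a power]
= (((((c⁵)²) · b)³⁶) / ((c²)³⁶)) · b³    [power of a quotient]
= (((((c⁵)²)³⁶) · (b³⁶)) / ((c²)³⁶)) · b³    [power of a product]
= ((((c⁵)⁷²) · (b³⁶)) / ((c²)³⁶)) · b³    [power of a power]
= ((c³⁶⁰ · (b³⁶)) / ((c²)³⁶)) · b³    [power of a power]
= ((c³⁶⁰ · b³⁶) / c⁷²) · b³    [power of a power]
= b³⁹·c²⁸⁸    [quotient of powers; product of powers]

b³⁹·c²⁸⁸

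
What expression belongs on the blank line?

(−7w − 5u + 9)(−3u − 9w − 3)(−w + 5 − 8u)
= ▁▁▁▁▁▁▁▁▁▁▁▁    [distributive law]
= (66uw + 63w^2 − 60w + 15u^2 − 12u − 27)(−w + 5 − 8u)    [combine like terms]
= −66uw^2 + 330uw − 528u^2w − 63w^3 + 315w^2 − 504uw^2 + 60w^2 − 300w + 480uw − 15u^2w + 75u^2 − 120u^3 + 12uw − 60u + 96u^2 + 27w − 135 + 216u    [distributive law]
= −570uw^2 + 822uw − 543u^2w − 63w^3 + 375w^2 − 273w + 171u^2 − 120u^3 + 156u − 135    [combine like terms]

After distributive law, the bracketed line is:

(21uw + 63w^2 + 21w + 15u^2 + 45uw + 15u − 27u − 81w − 27)(−w + 5 − 8u)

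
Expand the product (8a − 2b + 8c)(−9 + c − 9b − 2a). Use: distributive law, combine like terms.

−72a − 8ac − 68ab − 16a^2 + 18b − 74bc + 18b^2 − 72c + 8c^2

(8a − 2b + 8c)(−9 + c − 9b − 2a)
= −72a + 8ac − 72ab − 16a^2 + 18b − 2bc + 18b^2 + 4ab − 72c + 8c^2 − 72bc − 16ac    [distributive law]
= −72a − 8ac − 68ab − 16a^2 + 18b − 74bc + 18b^2 − 72c + 8c^2    [combine like terms]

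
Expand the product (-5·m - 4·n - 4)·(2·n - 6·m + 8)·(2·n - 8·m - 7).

(-5·m - 4·n - 4)·(2·n - 6·m + 8)·(2·n - 8·m - 7)
= (-10·m·n + 30·m^2 - 40·m - 8·n^2 + 24·m·n - 32·n - 8·n + 24·m - 32)·(2·n - 8·m - 7)    [distributive law]
= (14·m·n + 30·m^2 - 16·m - 8·n^2 - 40·n - 32)·(2·n - 8·m - 7)    [combine like terms]
= 28·m·n^2 - 112·m^2·n - 98·m·n + 60·m^2·n - 240·m^3 - 210·m^2 - 32·m·n + 128·m^2 + 112·m - 16·n^3 + 64·m·n^2 + 56·n^2 - 80·n^2 + 320·m·n + 280·n - 64·n + 256·m + 224    [distributive law]
= 92·m·n^2 - 52·m^2·n + 190·m·n - 240·m^3 - 82·m^2 + 368·m - 16·n^3 - 24·n^2 + 216·n + 224    [combine like terms]

92·m·n^2 - 52·m^2·n + 190·m·n - 240·m^3 - 82·m^2 + 368·m - 16·n^3 - 24·n^2 + 216·n + 224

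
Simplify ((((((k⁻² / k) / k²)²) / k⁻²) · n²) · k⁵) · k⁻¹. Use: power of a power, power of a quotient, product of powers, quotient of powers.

k⁻⁴·n²

((((((k⁻² / k) / k²)²) / k⁻²) · n²) · k⁵) · k⁻¹
= ((((((k⁻² / k)²) / ((k²)²)) / k⁻²) · n²) · k⁵) · k⁻¹    [power of a quotient]
= (((((((k⁻²)²) / (k²)) / ((k²)²)) / k⁻²) · n²) · k⁵) · k⁻¹    [power of a quotient]
= (((((k⁻⁴ / (k²)) / ((k²)²)) / k⁻²) · n²) · k⁵) · k⁻¹    [power of a power]
= ((((k⁻⁶ / ((k²)²)) / k⁻²) · n²) · k⁵) · k⁻¹    [quotient of powers]
= ((((k⁻⁶ / k⁴) / k⁻²) · n²) · k⁵) · k⁻¹    [power of a power]
= (((k⁻¹⁰ / k⁻²) · n²) · k⁵) · k⁻¹    [quotient of powers]
= ((k⁻⁸ · n²) · k⁵) · k⁻¹    [quotient of powers]
= k⁻⁴·n²    [product of powers]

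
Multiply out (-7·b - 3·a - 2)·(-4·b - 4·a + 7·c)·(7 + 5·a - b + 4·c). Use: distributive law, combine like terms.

(-7·b - 3·a - 2)·(-4·b - 4·a + 7·c)·(7 + 5·a - b + 4·c)
= (28·b^2 + 28·a·b - 49·b·c + 12·a·b + 12·a^2 - 21·a·c + 8·b + 8·a - 14·c)·(7 + 5·a - b + 4·c)    [distributive law]
= (28·b^2 + 40·a·b - 49·b·c + 12·a^2 - 21·a·c + 8·b + 8·a - 14·c)·(7 + 5·a - b + 4·c)    [combine like terms]
= 196·b^2 + 140·a·b^2 - 28·b^3 + 112·b^2·c + 280·a·b + 200·a^2·b - 40·a·b^2 + 160·a·b·c - 343·b·c - 245·a·b·c + 49·b^2·c - 196·b·c^2 + 84·a^2 + 60·a^3 - 12·a^2·b + 48·a^2·c - 147·a·c - 105·a^2·c + 21·a·b·c - 84·a·c^2 + 56·b + 40·a·b - 8·b^2 + 32·b·c + 56·a + 40·a^2 - 8·a·b + 32·a·c - 98·c - 70·a·c + 14·b·c - 56·c^2    [distributive law]
= 188·b^2 + 100·a·b^2 - 28·b^3 + 161·b^2·c + 312·a·b + 188·a^2·b - 64·a·b·c - 297·b·c - 196·b·c^2 + 124·a^2 + 60·a^3 - 57·a^2·c - 185·a·c - 84·a·c^2 + 56·b + 56·a - 98·c - 56·c^2    [combine like terms]

188·b^2 + 100·a·b^2 - 28·b^3 + 161·b^2·c + 312·a·b + 188·a^2·b - 64·a·b·c - 297·b·c - 196·b·c^2 + 124·a^2 + 60·a^3 - 57·a^2·c - 185·a·c - 84·a·c^2 + 56·b + 56·a - 98·c - 56·c^2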